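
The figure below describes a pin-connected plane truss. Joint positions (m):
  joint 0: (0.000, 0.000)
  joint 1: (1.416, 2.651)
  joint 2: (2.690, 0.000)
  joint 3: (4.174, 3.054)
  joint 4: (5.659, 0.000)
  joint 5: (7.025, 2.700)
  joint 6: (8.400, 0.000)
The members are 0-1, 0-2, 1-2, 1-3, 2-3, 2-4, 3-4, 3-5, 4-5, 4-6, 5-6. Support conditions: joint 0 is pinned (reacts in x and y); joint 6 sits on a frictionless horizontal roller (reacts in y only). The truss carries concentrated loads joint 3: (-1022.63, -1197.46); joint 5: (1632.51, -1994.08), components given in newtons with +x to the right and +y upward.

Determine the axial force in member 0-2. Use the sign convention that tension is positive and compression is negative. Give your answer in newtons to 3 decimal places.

1024.324

N=7 nodes, M=11 members, R=3 reactions → 2N=14, M+R=14
member 0 (0-1): L=3.0055, (cx,cy)=(0.4711,0.8821)
member 1 (0-2): L=2.6900, (cx,cy)=(1.0000,0.0000)
member 2 (1-2): L=2.9412, (cx,cy)=(0.4332,-0.9013)
member 3 (1-3): L=2.7873, (cx,cy)=(0.9895,0.1446)
member 4 (2-3): L=3.3955, (cx,cy)=(0.4371,0.8994)
member 5 (2-4): L=2.9690, (cx,cy)=(1.0000,0.0000)
member 6 (3-4): L=3.3959, (cx,cy)=(0.4373,-0.8993)
member 7 (3-5): L=2.8729, (cx,cy)=(0.9924,-0.1232)
member 8 (4-5): L=3.0259, (cx,cy)=(0.4514,0.8923)
member 9 (4-6): L=2.7410, (cx,cy)=(1.0000,0.0000)
member 10 (5-6): L=3.0300, (cx,cy)=(0.4538,-0.8911)
solve A·x = −loads:
  F[0-1] = -879.6610 N (compression)
  F[0-2] = +1024.3241 N (tension)
  F[1-2] = +741.5957 N (tension)
  F[1-3] = -743.4793 N (compression)
  F[2-3] = -743.1507 N (compression)
  F[2-4] = +1670.3439 N (tension)
  F[3-4] = -493.3008 N (compression)
  F[3-5] = +179.2486 N (tension)
  F[4-5] = +497.1804 N (tension)
  F[4-6] = +1230.1809 N (tension)
  F[5-6] = -2710.8308 N (compression)
  Rx@0 = -609.8800 N
  Ry@0 = +775.9120 N
  Ry@6 = +2415.6280 N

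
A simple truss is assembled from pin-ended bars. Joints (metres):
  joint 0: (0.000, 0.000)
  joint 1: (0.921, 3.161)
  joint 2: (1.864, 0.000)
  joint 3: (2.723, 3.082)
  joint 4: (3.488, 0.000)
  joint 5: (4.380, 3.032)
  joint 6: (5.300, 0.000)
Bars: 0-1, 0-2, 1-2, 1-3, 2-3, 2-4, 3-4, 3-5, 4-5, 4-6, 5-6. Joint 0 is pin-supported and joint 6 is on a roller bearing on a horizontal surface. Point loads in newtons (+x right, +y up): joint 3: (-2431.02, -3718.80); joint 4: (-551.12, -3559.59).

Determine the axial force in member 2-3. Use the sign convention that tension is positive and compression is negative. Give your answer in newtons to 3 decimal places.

N=7 nodes, M=11 members, R=3 reactions → 2N=14, M+R=14
member 0 (0-1): L=3.2924, (cx,cy)=(0.2797,0.9601)
member 1 (0-2): L=1.8640, (cx,cy)=(1.0000,0.0000)
member 2 (1-2): L=3.2987, (cx,cy)=(0.2859,-0.9583)
member 3 (1-3): L=1.8037, (cx,cy)=(0.9990,-0.0438)
member 4 (2-3): L=3.1995, (cx,cy)=(0.2685,0.9633)
member 5 (2-4): L=1.6240, (cx,cy)=(1.0000,0.0000)
member 6 (3-4): L=3.1755, (cx,cy)=(0.2409,-0.9705)
member 7 (3-5): L=1.6578, (cx,cy)=(0.9995,-0.0302)
member 8 (4-5): L=3.1605, (cx,cy)=(0.2822,0.9593)
member 9 (4-6): L=1.8120, (cx,cy)=(1.0000,0.0000)
member 10 (5-6): L=3.1685, (cx,cy)=(0.2904,-0.9569)
solve A·x = −loads:
  F[0-1] = -4623.3907 N (compression)
  F[0-2] = -1688.8309 N (compression)
  F[1-2] = +4753.4641 N (tension)
  F[1-3] = -2654.7460 N (compression)
  F[2-3] = -4728.7054 N (compression)
  F[2-4] = +939.6309 N (tension)
  F[3-4] = +794.1623 N (tension)
  F[3-5] = -1682.8343 N (compression)
  F[4-5] = +2907.0000 N (tension)
  F[4-6] = +861.6120 N (tension)
  F[5-6] = -2967.4150 N (compression)
  Rx@0 = +2982.1400 N
  Ry@0 = +4438.8167 N
  Ry@6 = +2839.5733 N

-4728.705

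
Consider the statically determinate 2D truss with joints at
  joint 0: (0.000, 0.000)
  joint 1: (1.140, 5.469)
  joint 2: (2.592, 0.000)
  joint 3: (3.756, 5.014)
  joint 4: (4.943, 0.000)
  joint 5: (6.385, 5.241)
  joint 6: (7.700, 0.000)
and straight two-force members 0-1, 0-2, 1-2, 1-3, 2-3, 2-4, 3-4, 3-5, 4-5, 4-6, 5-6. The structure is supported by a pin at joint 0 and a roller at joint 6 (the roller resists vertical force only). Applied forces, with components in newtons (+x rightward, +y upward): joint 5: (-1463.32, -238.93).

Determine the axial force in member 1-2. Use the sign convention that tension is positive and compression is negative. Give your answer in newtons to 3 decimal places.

N=7 nodes, M=11 members, R=3 reactions → 2N=14, M+R=14
member 0 (0-1): L=5.5866, (cx,cy)=(0.2041,0.9790)
member 1 (0-2): L=2.5920, (cx,cy)=(1.0000,0.0000)
member 2 (1-2): L=5.6585, (cx,cy)=(0.2566,-0.9665)
member 3 (1-3): L=2.6553, (cx,cy)=(0.9852,-0.1714)
member 4 (2-3): L=5.1473, (cx,cy)=(0.2261,0.9741)
member 5 (2-4): L=2.3510, (cx,cy)=(1.0000,0.0000)
member 6 (3-4): L=5.1526, (cx,cy)=(0.2304,-0.9731)
member 7 (3-5): L=2.6388, (cx,cy)=(0.9963,0.0860)
member 8 (4-5): L=5.4358, (cx,cy)=(0.2653,0.9642)
member 9 (4-6): L=2.7570, (cx,cy)=(1.0000,0.0000)
member 10 (5-6): L=5.4035, (cx,cy)=(0.2434,-0.9699)
solve A·x = −loads:
  F[0-1] = -1059.0975 N (compression)
  F[0-2] = -1247.1990 N (compression)
  F[1-2] = +1165.4410 N (tension)
  F[1-3] = -522.9152 N (compression)
  F[2-3] = -1156.3724 N (compression)
  F[2-4] = -686.6415 N (compression)
  F[3-4] = +976.5917 N (tension)
  F[3-5] = -1005.3826 N (compression)
  F[4-5] = -985.6387 N (compression)
  F[4-6] = -200.1937 N (compression)
  F[5-6] = +822.6137 N (tension)
  Rx@0 = +1463.3200 N
  Ry@0 = +1036.8121 N
  Ry@6 = -797.8821 N

1165.441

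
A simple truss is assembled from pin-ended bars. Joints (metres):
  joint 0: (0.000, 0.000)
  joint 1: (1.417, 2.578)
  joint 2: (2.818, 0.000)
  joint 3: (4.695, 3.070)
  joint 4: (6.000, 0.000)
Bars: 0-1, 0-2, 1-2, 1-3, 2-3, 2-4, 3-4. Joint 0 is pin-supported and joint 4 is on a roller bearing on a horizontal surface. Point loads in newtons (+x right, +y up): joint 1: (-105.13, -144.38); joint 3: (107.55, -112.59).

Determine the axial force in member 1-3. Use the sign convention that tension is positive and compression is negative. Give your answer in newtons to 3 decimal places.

N=5 nodes, M=7 members, R=3 reactions → 2N=10, M+R=10
member 0 (0-1): L=2.9418, (cx,cy)=(0.4817,0.8763)
member 1 (0-2): L=2.8180, (cx,cy)=(1.0000,0.0000)
member 2 (1-2): L=2.9341, (cx,cy)=(0.4775,-0.8786)
member 3 (1-3): L=3.3147, (cx,cy)=(0.9889,0.1484)
member 4 (2-3): L=3.5983, (cx,cy)=(0.5216,0.8532)
member 5 (2-4): L=3.1820, (cx,cy)=(1.0000,0.0000)
member 6 (3-4): L=3.3359, (cx,cy)=(0.3912,-0.9203)
solve A·x = −loads:
  F[0-1] = -142.5371 N (compression)
  F[0-2] = +71.0778 N (tension)
  F[1-2] = -14.7260 N (compression)
  F[1-3] = +43.9910 N (tension)
  F[2-3] = +15.1655 N (tension)
  F[2-4] = +56.1355 N (tension)
  F[3-4] = -143.4942 N (compression)
  Rx@0 = -2.4200 N
  Ry@0 = +124.9117 N
  Ry@4 = +132.0583 N

43.991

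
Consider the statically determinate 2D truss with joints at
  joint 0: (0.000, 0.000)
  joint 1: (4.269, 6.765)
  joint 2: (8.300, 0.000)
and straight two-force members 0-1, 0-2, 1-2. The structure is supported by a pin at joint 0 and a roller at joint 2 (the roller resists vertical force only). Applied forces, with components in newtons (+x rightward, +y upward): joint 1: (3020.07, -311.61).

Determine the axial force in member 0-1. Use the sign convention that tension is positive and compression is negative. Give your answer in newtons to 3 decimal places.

N=3 nodes, M=3 members, R=3 reactions → 2N=6, M+R=6
member 0 (0-1): L=7.9993, (cx,cy)=(0.5337,0.8457)
member 1 (0-2): L=8.3000, (cx,cy)=(1.0000,0.0000)
member 2 (1-2): L=7.8749, (cx,cy)=(0.5119,-0.8591)
solve A·x = −loads:
  F[0-1] = +2731.7235 N (tension)
  F[0-2] = +1562.2354 N (tension)
  F[1-2] = -3051.9626 N (compression)
  Rx@0 = -3020.0700 N
  Ry@0 = -2310.2016 N
  Ry@2 = +2621.8116 N

2731.723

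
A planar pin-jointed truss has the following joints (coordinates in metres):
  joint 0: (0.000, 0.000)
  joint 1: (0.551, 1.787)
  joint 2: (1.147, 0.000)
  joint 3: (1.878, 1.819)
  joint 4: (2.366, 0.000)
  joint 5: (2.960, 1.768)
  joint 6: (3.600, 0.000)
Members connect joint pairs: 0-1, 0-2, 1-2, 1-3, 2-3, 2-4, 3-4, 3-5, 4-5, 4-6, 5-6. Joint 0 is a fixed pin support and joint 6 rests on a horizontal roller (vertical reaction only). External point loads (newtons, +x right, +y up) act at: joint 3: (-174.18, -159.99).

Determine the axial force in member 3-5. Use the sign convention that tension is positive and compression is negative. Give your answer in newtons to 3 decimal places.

3.128

N=7 nodes, M=11 members, R=3 reactions → 2N=14, M+R=14
member 0 (0-1): L=1.8700, (cx,cy)=(0.2946,0.9556)
member 1 (0-2): L=1.1470, (cx,cy)=(1.0000,0.0000)
member 2 (1-2): L=1.8838, (cx,cy)=(0.3164,-0.9486)
member 3 (1-3): L=1.3274, (cx,cy)=(0.9997,0.0241)
member 4 (2-3): L=1.9604, (cx,cy)=(0.3729,0.9279)
member 5 (2-4): L=1.2190, (cx,cy)=(1.0000,0.0000)
member 6 (3-4): L=1.8833, (cx,cy)=(0.2591,-0.9658)
member 7 (3-5): L=1.0832, (cx,cy)=(0.9989,-0.0471)
member 8 (4-5): L=1.8651, (cx,cy)=(0.3185,0.9479)
member 9 (4-6): L=1.2340, (cx,cy)=(1.0000,0.0000)
member 10 (5-6): L=1.8803, (cx,cy)=(0.3404,-0.9403)
solve A·x = −loads:
  F[0-1] = -172.1818 N (compression)
  F[0-2] = -123.4467 N (compression)
  F[1-2] = +170.7846 N (tension)
  F[1-3] = -104.7977 N (compression)
  F[2-3] = -174.6043 N (compression)
  F[2-4] = -4.3053 N (compression)
  F[3-4] = +4.5562 N (tension)
  F[3-5] = +3.1282 N (tension)
  F[4-5] = -4.6423 N (compression)
  F[4-6] = -1.6463 N (compression)
  F[5-6] = +4.8366 N (tension)
  Rx@0 = +174.1800 N
  Ry@0 = +164.5378 N
  Ry@6 = -4.5478 N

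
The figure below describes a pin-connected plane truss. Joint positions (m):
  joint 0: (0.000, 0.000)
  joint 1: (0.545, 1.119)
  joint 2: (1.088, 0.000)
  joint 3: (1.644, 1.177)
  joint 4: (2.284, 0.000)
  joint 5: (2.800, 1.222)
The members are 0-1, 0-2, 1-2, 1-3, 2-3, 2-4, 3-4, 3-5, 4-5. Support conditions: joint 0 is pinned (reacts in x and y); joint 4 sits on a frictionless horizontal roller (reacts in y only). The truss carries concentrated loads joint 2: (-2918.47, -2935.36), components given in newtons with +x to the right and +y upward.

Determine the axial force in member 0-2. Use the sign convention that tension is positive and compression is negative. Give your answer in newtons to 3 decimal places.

N=6 nodes, M=9 members, R=3 reactions → 2N=12, M+R=12
member 0 (0-1): L=1.2447, (cx,cy)=(0.4379,0.8990)
member 1 (0-2): L=1.0880, (cx,cy)=(1.0000,0.0000)
member 2 (1-2): L=1.2438, (cx,cy)=(0.4366,-0.8997)
member 3 (1-3): L=1.1005, (cx,cy)=(0.9986,0.0527)
member 4 (2-3): L=1.3017, (cx,cy)=(0.4271,0.9042)
member 5 (2-4): L=1.1960, (cx,cy)=(1.0000,0.0000)
member 6 (3-4): L=1.3397, (cx,cy)=(0.4777,-0.8785)
member 7 (3-5): L=1.1569, (cx,cy)=(0.9992,0.0389)
member 8 (4-5): L=1.3265, (cx,cy)=(0.3890,0.9212)
solve A·x = −loads:
  F[0-1] = -1709.6931 N (compression)
  F[0-2] = -2169.8475 N (compression)
  F[1-2] = +1623.0128 N (tension)
  F[1-3] = -1459.2080 N (compression)
  F[2-3] = +1631.4951 N (tension)
  F[2-4] = +760.3222 N (tension)
  F[3-4] = -1591.6272 N (compression)
  F[3-5] = -0.0000 N (compression)
  F[4-5] = +0.0000 N (tension)
  Rx@0 = +2918.4700 N
  Ry@0 = +1537.0799 N
  Ry@4 = +1398.2801 N

-2169.848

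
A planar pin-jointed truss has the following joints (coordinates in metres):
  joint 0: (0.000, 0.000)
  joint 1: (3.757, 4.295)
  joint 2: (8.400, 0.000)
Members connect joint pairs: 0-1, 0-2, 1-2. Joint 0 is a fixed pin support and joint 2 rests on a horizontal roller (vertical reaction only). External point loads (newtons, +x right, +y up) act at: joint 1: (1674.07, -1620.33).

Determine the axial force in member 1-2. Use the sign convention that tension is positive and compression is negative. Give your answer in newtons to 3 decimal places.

-2327.743

N=3 nodes, M=3 members, R=3 reactions → 2N=6, M+R=6
member 0 (0-1): L=5.7063, (cx,cy)=(0.6584,0.7527)
member 1 (0-2): L=8.4000, (cx,cy)=(1.0000,0.0000)
member 2 (1-2): L=6.3249, (cx,cy)=(0.7341,-0.6791)
solve A·x = −loads:
  F[0-1] = -52.6791 N (compression)
  F[0-2] = +1708.7535 N (tension)
  F[1-2] = -2327.7430 N (compression)
  Rx@0 = -1674.0700 N
  Ry@0 = +39.6502 N
  Ry@2 = +1580.6798 N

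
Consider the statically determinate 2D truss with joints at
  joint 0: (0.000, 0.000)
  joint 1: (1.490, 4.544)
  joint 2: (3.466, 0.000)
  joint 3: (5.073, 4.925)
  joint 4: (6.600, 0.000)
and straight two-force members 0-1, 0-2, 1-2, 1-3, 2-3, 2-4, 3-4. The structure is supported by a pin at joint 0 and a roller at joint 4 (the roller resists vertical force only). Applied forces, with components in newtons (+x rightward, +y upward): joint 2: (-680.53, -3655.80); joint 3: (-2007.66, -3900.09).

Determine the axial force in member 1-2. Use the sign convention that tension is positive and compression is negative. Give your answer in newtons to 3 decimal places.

N=5 nodes, M=7 members, R=3 reactions → 2N=10, M+R=10
member 0 (0-1): L=4.7821, (cx,cy)=(0.3116,0.9502)
member 1 (0-2): L=3.4660, (cx,cy)=(1.0000,0.0000)
member 2 (1-2): L=4.9550, (cx,cy)=(0.3988,-0.9170)
member 3 (1-3): L=3.6032, (cx,cy)=(0.9944,0.1057)
member 4 (2-3): L=5.1805, (cx,cy)=(0.3102,0.9507)
member 5 (2-4): L=3.1340, (cx,cy)=(1.0000,0.0000)
member 6 (3-4): L=5.1563, (cx,cy)=(0.2961,-0.9551)
solve A·x = −loads:
  F[0-1] = -4353.1319 N (compression)
  F[0-2] = -1331.8341 N (compression)
  F[1-2] = +4160.9298 N (tension)
  F[1-3] = -3032.6744 N (compression)
  F[2-3] = -168.2572 N (compression)
  F[2-4] = +1060.2061 N (tension)
  F[3-4] = -3580.0477 N (compression)
  Rx@0 = +2688.1900 N
  Ry@0 = +4136.4303 N
  Ry@4 = +3419.4597 N

4160.930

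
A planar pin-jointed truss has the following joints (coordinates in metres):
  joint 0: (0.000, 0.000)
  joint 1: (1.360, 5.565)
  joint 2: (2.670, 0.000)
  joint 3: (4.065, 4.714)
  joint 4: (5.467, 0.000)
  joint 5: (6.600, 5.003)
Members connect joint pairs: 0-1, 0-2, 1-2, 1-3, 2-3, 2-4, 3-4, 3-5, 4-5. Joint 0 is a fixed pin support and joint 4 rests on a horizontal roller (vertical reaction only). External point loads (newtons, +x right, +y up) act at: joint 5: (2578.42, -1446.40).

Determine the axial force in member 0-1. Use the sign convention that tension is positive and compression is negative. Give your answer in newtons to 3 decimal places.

N=6 nodes, M=9 members, R=3 reactions → 2N=12, M+R=12
member 0 (0-1): L=5.7288, (cx,cy)=(0.2374,0.9714)
member 1 (0-2): L=2.6700, (cx,cy)=(1.0000,0.0000)
member 2 (1-2): L=5.7171, (cx,cy)=(0.2291,-0.9734)
member 3 (1-3): L=2.8357, (cx,cy)=(0.9539,-0.3001)
member 4 (2-3): L=4.9161, (cx,cy)=(0.2838,0.9589)
member 5 (2-4): L=2.7970, (cx,cy)=(1.0000,0.0000)
member 6 (3-4): L=4.9181, (cx,cy)=(0.2851,-0.9585)
member 7 (3-5): L=2.5514, (cx,cy)=(0.9936,0.1133)
member 8 (4-5): L=5.1297, (cx,cy)=(0.2209,0.9753)
solve A·x = −loads:
  F[0-1] = +2737.6004 N (tension)
  F[0-2] = +1928.5186 N (tension)
  F[1-2] = -3177.3847 N (compression)
  F[1-3] = +1444.5401 N (tension)
  F[2-3] = +3225.4309 N (tension)
  F[2-4] = +285.2055 N (tension)
  F[3-4] = -2419.6670 N (compression)
  F[3-5] = +3002.3142 N (tension)
  F[4-5] = -1831.7106 N (compression)
  Rx@0 = -2578.4200 N
  Ry@0 = -2659.3390 N
  Ry@4 = +4105.7390 N

2737.600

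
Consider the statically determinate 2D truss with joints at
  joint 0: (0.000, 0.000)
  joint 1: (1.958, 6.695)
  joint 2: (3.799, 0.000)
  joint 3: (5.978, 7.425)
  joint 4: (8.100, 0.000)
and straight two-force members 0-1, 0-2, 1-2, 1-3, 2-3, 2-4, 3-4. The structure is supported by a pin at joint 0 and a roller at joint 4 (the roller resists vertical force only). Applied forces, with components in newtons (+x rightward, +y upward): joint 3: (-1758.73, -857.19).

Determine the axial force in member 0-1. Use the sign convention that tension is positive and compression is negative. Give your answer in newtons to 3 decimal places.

-1913.669

N=5 nodes, M=7 members, R=3 reactions → 2N=10, M+R=10
member 0 (0-1): L=6.9754, (cx,cy)=(0.2807,0.9598)
member 1 (0-2): L=3.7990, (cx,cy)=(1.0000,0.0000)
member 2 (1-2): L=6.9435, (cx,cy)=(0.2651,-0.9642)
member 3 (1-3): L=4.0857, (cx,cy)=(0.9839,0.1787)
member 4 (2-3): L=7.7381, (cx,cy)=(0.2816,0.9595)
member 5 (2-4): L=4.3010, (cx,cy)=(1.0000,0.0000)
member 6 (3-4): L=7.7223, (cx,cy)=(0.2748,-0.9615)
solve A·x = −loads:
  F[0-1] = -1913.6693 N (compression)
  F[0-2] = -1221.5648 N (compression)
  F[1-2] = +1717.9576 N (tension)
  F[1-3] = -1008.8981 N (compression)
  F[2-3] = -1726.3294 N (compression)
  F[2-4] = -279.9445 N (compression)
  F[3-4] = +1018.7595 N (tension)
  Rx@0 = +1758.7300 N
  Ry@0 = +1836.7318 N
  Ry@4 = -979.5418 N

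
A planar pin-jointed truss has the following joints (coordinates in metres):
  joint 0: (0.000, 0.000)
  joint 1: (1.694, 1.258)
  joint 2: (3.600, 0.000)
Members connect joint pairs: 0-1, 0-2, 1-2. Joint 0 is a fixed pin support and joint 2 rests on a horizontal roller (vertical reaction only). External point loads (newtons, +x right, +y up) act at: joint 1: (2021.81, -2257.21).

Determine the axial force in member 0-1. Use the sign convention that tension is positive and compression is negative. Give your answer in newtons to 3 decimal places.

-819.449

N=3 nodes, M=3 members, R=3 reactions → 2N=6, M+R=6
member 0 (0-1): L=2.1100, (cx,cy)=(0.8028,0.5962)
member 1 (0-2): L=3.6000, (cx,cy)=(1.0000,0.0000)
member 2 (1-2): L=2.2837, (cx,cy)=(0.8346,-0.5509)
solve A·x = −loads:
  F[0-1] = -819.4490 N (compression)
  F[0-2] = +2679.6920 N (tension)
  F[1-2] = -3210.7449 N (compression)
  Rx@0 = -2021.8100 N
  Ry@0 = +488.5570 N
  Ry@2 = +1768.6530 N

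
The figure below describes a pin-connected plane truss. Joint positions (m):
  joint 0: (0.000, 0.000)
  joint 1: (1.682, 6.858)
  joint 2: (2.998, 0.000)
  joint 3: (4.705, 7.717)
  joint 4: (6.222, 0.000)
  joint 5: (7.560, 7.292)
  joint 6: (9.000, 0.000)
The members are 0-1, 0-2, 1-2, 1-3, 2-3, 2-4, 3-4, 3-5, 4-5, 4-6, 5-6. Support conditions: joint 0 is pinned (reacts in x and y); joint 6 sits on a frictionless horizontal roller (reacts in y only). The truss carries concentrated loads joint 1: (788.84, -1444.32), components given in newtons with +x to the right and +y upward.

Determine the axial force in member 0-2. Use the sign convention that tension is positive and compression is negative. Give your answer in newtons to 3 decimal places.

N=7 nodes, M=11 members, R=3 reactions → 2N=14, M+R=14
member 0 (0-1): L=7.0613, (cx,cy)=(0.2382,0.9712)
member 1 (0-2): L=2.9980, (cx,cy)=(1.0000,0.0000)
member 2 (1-2): L=6.9831, (cx,cy)=(0.1885,-0.9821)
member 3 (1-3): L=3.1427, (cx,cy)=(0.9619,0.2733)
member 4 (2-3): L=7.9035, (cx,cy)=(0.2160,0.9764)
member 5 (2-4): L=3.2240, (cx,cy)=(1.0000,0.0000)
member 6 (3-4): L=7.8647, (cx,cy)=(0.1929,-0.9812)
member 7 (3-5): L=2.8865, (cx,cy)=(0.9891,-0.1472)
member 8 (4-5): L=7.4137, (cx,cy)=(0.1805,0.9836)
member 9 (4-6): L=2.7780, (cx,cy)=(1.0000,0.0000)
member 10 (5-6): L=7.4328, (cx,cy)=(0.1937,-0.9811)
solve A·x = −loads:
  F[0-1] = -590.2875 N (compression)
  F[0-2] = +929.4473 N (tension)
  F[1-2] = -1096.0748 N (compression)
  F[1-3] = -751.5052 N (compression)
  F[2-3] = +1102.4555 N (tension)
  F[2-4] = +484.7798 N (tension)
  F[3-4] = -838.6899 N (compression)
  F[3-5] = -326.5663 N (compression)
  F[4-5] = +836.6788 N (tension)
  F[4-6] = +172.0068 N (tension)
  F[5-6] = -887.8447 N (compression)
  Rx@0 = -788.8400 N
  Ry@0 = +573.2966 N
  Ry@6 = +871.0234 N

929.447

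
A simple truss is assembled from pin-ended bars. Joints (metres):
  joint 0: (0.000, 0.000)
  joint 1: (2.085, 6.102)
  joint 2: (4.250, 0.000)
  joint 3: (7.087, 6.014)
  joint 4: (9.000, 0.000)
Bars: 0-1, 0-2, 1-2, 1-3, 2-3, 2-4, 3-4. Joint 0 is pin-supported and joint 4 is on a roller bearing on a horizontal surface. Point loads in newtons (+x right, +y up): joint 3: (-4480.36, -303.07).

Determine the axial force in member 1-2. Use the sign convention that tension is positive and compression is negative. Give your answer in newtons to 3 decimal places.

3285.100

N=5 nodes, M=7 members, R=3 reactions → 2N=10, M+R=10
member 0 (0-1): L=6.4484, (cx,cy)=(0.3233,0.9463)
member 1 (0-2): L=4.2500, (cx,cy)=(1.0000,0.0000)
member 2 (1-2): L=6.4747, (cx,cy)=(0.3344,-0.9424)
member 3 (1-3): L=5.0028, (cx,cy)=(0.9998,-0.0176)
member 4 (2-3): L=6.6496, (cx,cy)=(0.4266,0.9044)
member 5 (2-4): L=4.7500, (cx,cy)=(1.0000,0.0000)
member 6 (3-4): L=6.3109, (cx,cy)=(0.3031,-0.9530)
solve A·x = −loads:
  F[0-1] = -3231.9004 N (compression)
  F[0-2] = -3435.3673 N (compression)
  F[1-2] = +3285.0996 N (tension)
  F[1-3] = -2143.7923 N (compression)
  F[2-3] = -3423.1957 N (compression)
  F[2-4] = -876.4127 N (compression)
  F[3-4] = +2891.2568 N (tension)
  Rx@0 = +4480.3600 N
  Ry@0 = +3058.2953 N
  Ry@4 = -2755.2253 N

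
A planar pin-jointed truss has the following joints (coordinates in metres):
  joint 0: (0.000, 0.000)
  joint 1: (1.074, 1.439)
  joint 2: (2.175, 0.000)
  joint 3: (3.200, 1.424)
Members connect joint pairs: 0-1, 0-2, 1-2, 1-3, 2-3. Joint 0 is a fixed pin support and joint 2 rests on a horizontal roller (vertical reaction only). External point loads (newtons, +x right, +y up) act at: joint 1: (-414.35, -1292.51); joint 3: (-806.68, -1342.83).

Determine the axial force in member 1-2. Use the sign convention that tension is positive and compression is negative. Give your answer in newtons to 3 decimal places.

-591.666

N=4 nodes, M=5 members, R=3 reactions → 2N=8, M+R=8
member 0 (0-1): L=1.7956, (cx,cy)=(0.5981,0.8014)
member 1 (0-2): L=2.1750, (cx,cy)=(1.0000,0.0000)
member 2 (1-2): L=1.8119, (cx,cy)=(0.6077,-0.7942)
member 3 (1-3): L=2.1261, (cx,cy)=(1.0000,-0.0071)
member 4 (2-3): L=1.7545, (cx,cy)=(0.5842,0.8116)
solve A·x = −loads:
  F[0-1] = -1027.8633 N (compression)
  F[0-2] = -606.2371 N (compression)
  F[1-2] = -591.6656 N (compression)
  F[1-3] = +159.0896 N (tension)
  F[2-3] = -1653.1432 N (compression)
  Rx@0 = +1221.0300 N
  Ry@0 = +823.7309 N
  Ry@2 = +1811.6091 N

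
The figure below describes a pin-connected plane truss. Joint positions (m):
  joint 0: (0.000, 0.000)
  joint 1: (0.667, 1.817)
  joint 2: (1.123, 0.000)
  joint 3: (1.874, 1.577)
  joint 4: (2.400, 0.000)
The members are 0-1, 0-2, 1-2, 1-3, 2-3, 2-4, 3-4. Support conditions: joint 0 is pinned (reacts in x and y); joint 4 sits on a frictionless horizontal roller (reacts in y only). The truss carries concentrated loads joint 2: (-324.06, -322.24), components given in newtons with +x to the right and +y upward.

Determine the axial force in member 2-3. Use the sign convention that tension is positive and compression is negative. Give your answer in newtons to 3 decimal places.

142.442

N=5 nodes, M=7 members, R=3 reactions → 2N=10, M+R=10
member 0 (0-1): L=1.9356, (cx,cy)=(0.3446,0.9387)
member 1 (0-2): L=1.1230, (cx,cy)=(1.0000,0.0000)
member 2 (1-2): L=1.8733, (cx,cy)=(0.2434,-0.9699)
member 3 (1-3): L=1.2306, (cx,cy)=(0.9808,-0.1950)
member 4 (2-3): L=1.7467, (cx,cy)=(0.4300,0.9028)
member 5 (2-4): L=1.2770, (cx,cy)=(1.0000,0.0000)
member 6 (3-4): L=1.6624, (cx,cy)=(0.3164,-0.9486)
solve A·x = −loads:
  F[0-1] = -182.6459 N (compression)
  F[0-2] = -261.1195 N (compression)
  F[1-2] = +199.6411 N (tension)
  F[1-3] = -113.7196 N (compression)
  F[2-3] = +142.4419 N (tension)
  F[2-4] = +50.2924 N (tension)
  F[3-4] = -158.9477 N (compression)
  Rx@0 = +324.0600 N
  Ry@0 = +171.4585 N
  Ry@4 = +150.7815 N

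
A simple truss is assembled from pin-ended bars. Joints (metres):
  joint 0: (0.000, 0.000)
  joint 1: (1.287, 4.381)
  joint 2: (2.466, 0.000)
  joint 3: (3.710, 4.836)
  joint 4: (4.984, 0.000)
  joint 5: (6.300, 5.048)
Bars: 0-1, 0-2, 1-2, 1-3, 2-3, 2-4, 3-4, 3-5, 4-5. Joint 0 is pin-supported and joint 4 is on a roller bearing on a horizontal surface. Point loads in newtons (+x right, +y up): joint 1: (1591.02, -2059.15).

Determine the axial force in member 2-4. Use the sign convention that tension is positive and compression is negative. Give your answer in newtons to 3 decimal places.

N=6 nodes, M=9 members, R=3 reactions → 2N=12, M+R=12
member 0 (0-1): L=4.5661, (cx,cy)=(0.2819,0.9595)
member 1 (0-2): L=2.4660, (cx,cy)=(1.0000,0.0000)
member 2 (1-2): L=4.5369, (cx,cy)=(0.2599,-0.9656)
member 3 (1-3): L=2.4654, (cx,cy)=(0.9828,0.1846)
member 4 (2-3): L=4.9934, (cx,cy)=(0.2491,0.9685)
member 5 (2-4): L=2.5180, (cx,cy)=(1.0000,0.0000)
member 6 (3-4): L=5.0010, (cx,cy)=(0.2547,-0.9670)
member 7 (3-5): L=2.5987, (cx,cy)=(0.9967,0.0816)
member 8 (4-5): L=5.2167, (cx,cy)=(0.2523,0.9677)
solve A·x = −loads:
  F[0-1] = -134.3430 N (compression)
  F[0-2] = +1628.8857 N (tension)
  F[1-2] = -2204.2955 N (compression)
  F[1-3] = -1074.5122 N (compression)
  F[2-3] = +2197.8601 N (tension)
  F[2-4] = +508.5077 N (tension)
  F[3-4] = -1996.1111 N (compression)
  F[3-5] = +0.0000 N (tension)
  F[4-5] = -0.0000 N (compression)
  Rx@0 = -1591.0200 N
  Ry@0 = +128.8963 N
  Ry@4 = +1930.2537 N

508.508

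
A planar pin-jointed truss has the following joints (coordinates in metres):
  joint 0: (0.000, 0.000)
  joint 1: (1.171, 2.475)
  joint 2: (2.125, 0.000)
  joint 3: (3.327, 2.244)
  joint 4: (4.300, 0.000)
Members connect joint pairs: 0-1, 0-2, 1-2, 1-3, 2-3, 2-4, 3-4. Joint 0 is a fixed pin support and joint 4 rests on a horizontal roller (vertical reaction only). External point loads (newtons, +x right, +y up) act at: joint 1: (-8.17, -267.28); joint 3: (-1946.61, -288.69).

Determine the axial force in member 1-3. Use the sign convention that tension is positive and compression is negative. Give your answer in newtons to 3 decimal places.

-1036.586

N=5 nodes, M=7 members, R=3 reactions → 2N=10, M+R=10
member 0 (0-1): L=2.7380, (cx,cy)=(0.4277,0.9039)
member 1 (0-2): L=2.1250, (cx,cy)=(1.0000,0.0000)
member 2 (1-2): L=2.6525, (cx,cy)=(0.3597,-0.9331)
member 3 (1-3): L=2.1683, (cx,cy)=(0.9943,-0.1065)
member 4 (2-3): L=2.5457, (cx,cy)=(0.4722,0.8815)
member 5 (2-4): L=2.1750, (cx,cy)=(1.0000,0.0000)
member 6 (3-4): L=2.4459, (cx,cy)=(0.3978,-0.9175)
solve A·x = −loads:
  F[0-1] = -1416.4560 N (compression)
  F[0-2] = -1348.9928 N (compression)
  F[1-2] = +1204.1044 N (tension)
  F[1-3] = -1036.5858 N (compression)
  F[2-3] = -1274.5605 N (compression)
  F[2-4] = -314.1041 N (compression)
  F[3-4] = +789.5754 N (tension)
  Rx@0 = +1954.7800 N
  Ry@0 = +1280.3786 N
  Ry@4 = -724.4086 N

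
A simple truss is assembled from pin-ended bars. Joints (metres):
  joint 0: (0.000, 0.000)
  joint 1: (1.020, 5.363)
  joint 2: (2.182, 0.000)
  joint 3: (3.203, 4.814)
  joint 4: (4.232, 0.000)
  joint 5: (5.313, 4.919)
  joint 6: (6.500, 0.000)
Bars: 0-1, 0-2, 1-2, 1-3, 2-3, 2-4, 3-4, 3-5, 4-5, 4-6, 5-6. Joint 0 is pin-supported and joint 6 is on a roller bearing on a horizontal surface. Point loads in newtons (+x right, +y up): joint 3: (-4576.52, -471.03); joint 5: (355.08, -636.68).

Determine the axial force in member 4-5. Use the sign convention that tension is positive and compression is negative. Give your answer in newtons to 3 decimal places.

N=7 nodes, M=11 members, R=3 reactions → 2N=14, M+R=14
member 0 (0-1): L=5.4591, (cx,cy)=(0.1868,0.9824)
member 1 (0-2): L=2.1820, (cx,cy)=(1.0000,0.0000)
member 2 (1-2): L=5.4874, (cx,cy)=(0.2118,-0.9773)
member 3 (1-3): L=2.2510, (cx,cy)=(0.9698,-0.2439)
member 4 (2-3): L=4.9211, (cx,cy)=(0.2075,0.9782)
member 5 (2-4): L=2.0500, (cx,cy)=(1.0000,0.0000)
member 6 (3-4): L=4.9227, (cx,cy)=(0.2090,-0.9779)
member 7 (3-5): L=2.1126, (cx,cy)=(0.9988,0.0497)
member 8 (4-5): L=5.0364, (cx,cy)=(0.2146,0.9767)
member 9 (4-6): L=2.2680, (cx,cy)=(1.0000,0.0000)
member 10 (5-6): L=5.0602, (cx,cy)=(0.2346,-0.9721)
solve A·x = −loads:
  F[0-1] = -3538.2247 N (compression)
  F[0-2] = -3560.3484 N (compression)
  F[1-2] = +3941.4549 N (tension)
  F[1-3] = -1542.2938 N (compression)
  F[2-3] = -3937.7567 N (compression)
  F[2-4] = -1908.7356 N (compression)
  F[3-4] = +3154.4114 N (tension)
  F[3-5] = +1606.4355 N (tension)
  F[4-5] = -3158.3377 N (compression)
  F[4-6] = -571.4699 N (compression)
  F[5-6] = +2436.1809 N (tension)
  Rx@0 = +4221.4400 N
  Ry@0 = +3475.9160 N
  Ry@6 = -2368.2060 N

-3158.338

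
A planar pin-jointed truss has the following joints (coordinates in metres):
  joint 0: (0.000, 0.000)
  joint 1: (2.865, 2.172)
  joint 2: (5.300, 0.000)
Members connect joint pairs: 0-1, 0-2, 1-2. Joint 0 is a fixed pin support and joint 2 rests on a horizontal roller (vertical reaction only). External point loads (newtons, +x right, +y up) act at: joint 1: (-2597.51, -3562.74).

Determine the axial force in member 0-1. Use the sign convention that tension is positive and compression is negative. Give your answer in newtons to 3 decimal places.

-4471.437

N=3 nodes, M=3 members, R=3 reactions → 2N=6, M+R=6
member 0 (0-1): L=3.5952, (cx,cy)=(0.7969,0.6041)
member 1 (0-2): L=5.3000, (cx,cy)=(1.0000,0.0000)
member 2 (1-2): L=3.2629, (cx,cy)=(0.7463,-0.6657)
solve A·x = −loads:
  F[0-1] = -4471.4372 N (compression)
  F[0-2] = +965.7121 N (tension)
  F[1-2] = -1294.0720 N (compression)
  Rx@0 = +2597.5100 N
  Ry@0 = +2701.3328 N
  Ry@2 = +861.4072 N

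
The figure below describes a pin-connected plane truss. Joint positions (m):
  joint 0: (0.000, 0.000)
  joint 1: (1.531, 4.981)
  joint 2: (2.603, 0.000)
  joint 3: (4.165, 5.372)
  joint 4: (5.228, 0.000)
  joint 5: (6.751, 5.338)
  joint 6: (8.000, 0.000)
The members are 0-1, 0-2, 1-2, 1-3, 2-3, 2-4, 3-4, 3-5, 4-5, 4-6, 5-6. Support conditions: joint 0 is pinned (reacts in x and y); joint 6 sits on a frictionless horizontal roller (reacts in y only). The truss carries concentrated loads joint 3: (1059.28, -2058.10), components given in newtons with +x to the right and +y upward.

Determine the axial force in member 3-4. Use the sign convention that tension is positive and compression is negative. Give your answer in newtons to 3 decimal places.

-1805.011

N=7 nodes, M=11 members, R=3 reactions → 2N=14, M+R=14
member 0 (0-1): L=5.2110, (cx,cy)=(0.2938,0.9559)
member 1 (0-2): L=2.6030, (cx,cy)=(1.0000,0.0000)
member 2 (1-2): L=5.0951, (cx,cy)=(0.2104,-0.9776)
member 3 (1-3): L=2.6629, (cx,cy)=(0.9892,0.1468)
member 4 (2-3): L=5.5945, (cx,cy)=(0.2792,0.9602)
member 5 (2-4): L=2.6250, (cx,cy)=(1.0000,0.0000)
member 6 (3-4): L=5.4762, (cx,cy)=(0.1941,-0.9810)
member 7 (3-5): L=2.5862, (cx,cy)=(0.9999,-0.0131)
member 8 (4-5): L=5.5510, (cx,cy)=(0.2744,0.9616)
member 9 (4-6): L=2.7720, (cx,cy)=(1.0000,0.0000)
member 10 (5-6): L=5.4822, (cx,cy)=(0.2278,-0.9737)
solve A·x = −loads:
  F[0-1] = -288.0060 N (compression)
  F[0-2] = +1143.8969 N (tension)
  F[1-2] = +260.4301 N (tension)
  F[1-3] = -140.9391 N (compression)
  F[2-3] = -265.1448 N (compression)
  F[2-4] = +1272.7209 N (tension)
  F[3-4] = -1805.0113 N (compression)
  F[3-5] = -922.4225 N (compression)
  F[4-5] = +1841.3379 N (tension)
  F[4-6] = +417.1456 N (tension)
  F[5-6] = -1830.9570 N (compression)
  Rx@0 = -1059.2800 N
  Ry@0 = +275.2952 N
  Ry@6 = +1782.8048 N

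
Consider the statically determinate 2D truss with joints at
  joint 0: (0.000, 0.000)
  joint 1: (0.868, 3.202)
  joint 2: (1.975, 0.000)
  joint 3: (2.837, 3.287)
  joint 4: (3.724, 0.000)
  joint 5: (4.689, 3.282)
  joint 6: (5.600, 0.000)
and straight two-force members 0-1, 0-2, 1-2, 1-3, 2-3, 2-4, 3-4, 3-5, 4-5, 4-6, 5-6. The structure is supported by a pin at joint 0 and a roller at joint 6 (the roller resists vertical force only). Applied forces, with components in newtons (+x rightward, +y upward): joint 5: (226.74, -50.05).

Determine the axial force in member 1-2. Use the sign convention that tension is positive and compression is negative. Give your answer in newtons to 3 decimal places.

-128.526

N=7 nodes, M=11 members, R=3 reactions → 2N=14, M+R=14
member 0 (0-1): L=3.3176, (cx,cy)=(0.2616,0.9652)
member 1 (0-2): L=1.9750, (cx,cy)=(1.0000,0.0000)
member 2 (1-2): L=3.3880, (cx,cy)=(0.3267,-0.9451)
member 3 (1-3): L=1.9708, (cx,cy)=(0.9991,0.0431)
member 4 (2-3): L=3.3981, (cx,cy)=(0.2537,0.9673)
member 5 (2-4): L=1.7490, (cx,cy)=(1.0000,0.0000)
member 6 (3-4): L=3.4046, (cx,cy)=(0.2605,-0.9655)
member 7 (3-5): L=1.8520, (cx,cy)=(1.0000,-0.0027)
member 8 (4-5): L=3.4209, (cx,cy)=(0.2821,0.9594)
member 9 (4-6): L=1.8760, (cx,cy)=(1.0000,0.0000)
member 10 (5-6): L=3.4061, (cx,cy)=(0.2675,-0.9636)
solve A·x = −loads:
  F[0-1] = +129.2459 N (tension)
  F[0-2] = +192.9244 N (tension)
  F[1-2] = -128.5256 N (compression)
  F[1-3] = +75.8814 N (tension)
  F[2-3] = +125.5786 N (tension)
  F[2-4] = +119.0740 N (tension)
  F[3-4] = -129.6014 N (compression)
  F[3-5] = +141.4318 N (tension)
  F[4-5] = +130.4222 N (tension)
  F[4-6] = +48.5183 N (tension)
  F[5-6] = -181.4026 N (compression)
  Rx@0 = -226.7400 N
  Ry@0 = -124.7438 N
  Ry@6 = +174.7938 N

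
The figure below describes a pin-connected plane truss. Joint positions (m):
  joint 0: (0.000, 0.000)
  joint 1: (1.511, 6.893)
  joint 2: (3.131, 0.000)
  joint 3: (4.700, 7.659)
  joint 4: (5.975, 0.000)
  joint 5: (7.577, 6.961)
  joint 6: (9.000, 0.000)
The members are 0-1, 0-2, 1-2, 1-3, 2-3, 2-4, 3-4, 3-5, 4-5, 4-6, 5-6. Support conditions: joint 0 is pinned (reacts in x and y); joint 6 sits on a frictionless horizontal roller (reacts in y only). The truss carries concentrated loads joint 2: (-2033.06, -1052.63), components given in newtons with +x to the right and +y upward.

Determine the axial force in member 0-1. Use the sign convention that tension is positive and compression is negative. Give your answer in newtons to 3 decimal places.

-702.730

N=7 nodes, M=11 members, R=3 reactions → 2N=14, M+R=14
member 0 (0-1): L=7.0567, (cx,cy)=(0.2141,0.9768)
member 1 (0-2): L=3.1310, (cx,cy)=(1.0000,0.0000)
member 2 (1-2): L=7.0808, (cx,cy)=(0.2288,-0.9735)
member 3 (1-3): L=3.2797, (cx,cy)=(0.9723,0.2336)
member 4 (2-3): L=7.8181, (cx,cy)=(0.2007,0.9797)
member 5 (2-4): L=2.8440, (cx,cy)=(1.0000,0.0000)
member 6 (3-4): L=7.7644, (cx,cy)=(0.1642,-0.9864)
member 7 (3-5): L=2.9605, (cx,cy)=(0.9718,-0.2358)
member 8 (4-5): L=7.1430, (cx,cy)=(0.2243,0.9745)
member 9 (4-6): L=3.0250, (cx,cy)=(1.0000,0.0000)
member 10 (5-6): L=7.1050, (cx,cy)=(0.2003,-0.9797)
solve A·x = −loads:
  F[0-1] = -702.7305 N (compression)
  F[0-2] = -1882.5887 N (compression)
  F[1-2] = +632.3110 N (tension)
  F[1-3] = -303.5308 N (compression)
  F[2-3] = +446.1675 N (tension)
  F[2-4] = +205.5951 N (tension)
  F[3-4] = -334.1675 N (compression)
  F[3-5] = -155.0935 N (compression)
  F[4-5] = +338.2480 N (tension)
  F[4-6] = +74.8600 N (tension)
  F[5-6] = -373.7716 N (compression)
  Rx@0 = +2033.0600 N
  Ry@0 = +686.4317 N
  Ry@6 = +366.1983 N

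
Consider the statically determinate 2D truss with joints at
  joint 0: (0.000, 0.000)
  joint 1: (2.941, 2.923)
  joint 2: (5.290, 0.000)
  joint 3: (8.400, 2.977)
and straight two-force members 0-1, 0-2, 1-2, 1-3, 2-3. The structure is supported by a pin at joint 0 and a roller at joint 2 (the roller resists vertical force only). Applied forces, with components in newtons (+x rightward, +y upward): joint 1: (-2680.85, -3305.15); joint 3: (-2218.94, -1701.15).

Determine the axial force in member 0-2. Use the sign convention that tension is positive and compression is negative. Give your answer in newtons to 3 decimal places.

N=4 nodes, M=5 members, R=3 reactions → 2N=8, M+R=8
member 0 (0-1): L=4.1465, (cx,cy)=(0.7093,0.7049)
member 1 (0-2): L=5.2900, (cx,cy)=(1.0000,0.0000)
member 2 (1-2): L=3.7499, (cx,cy)=(0.6264,-0.7795)
member 3 (1-3): L=5.4593, (cx,cy)=(1.0000,0.0099)
member 4 (2-3): L=4.3052, (cx,cy)=(0.7224,0.6915)
solve A·x = −loads:
  F[0-1] = -4535.9876 N (compression)
  F[0-2] = -1682.5321 N (compression)
  F[1-2] = -143.6824 N (compression)
  F[1-3] = -446.4246 N (compression)
  F[2-3] = -2453.7309 N (compression)
  Rx@0 = +4899.7900 N
  Ry@0 = +3197.5671 N
  Ry@2 = +1808.7329 N

-1682.532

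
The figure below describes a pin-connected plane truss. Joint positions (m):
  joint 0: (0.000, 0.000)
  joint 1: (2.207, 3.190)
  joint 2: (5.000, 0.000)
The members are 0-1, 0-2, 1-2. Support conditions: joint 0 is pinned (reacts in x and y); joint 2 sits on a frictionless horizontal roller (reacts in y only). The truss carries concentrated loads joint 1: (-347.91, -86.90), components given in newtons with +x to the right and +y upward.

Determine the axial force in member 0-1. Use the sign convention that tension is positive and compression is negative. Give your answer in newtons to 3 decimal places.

N=3 nodes, M=3 members, R=3 reactions → 2N=6, M+R=6
member 0 (0-1): L=3.8790, (cx,cy)=(0.5690,0.8224)
member 1 (0-2): L=5.0000, (cx,cy)=(1.0000,0.0000)
member 2 (1-2): L=4.2399, (cx,cy)=(0.6587,-0.7524)
solve A·x = −loads:
  F[0-1] = -328.9388 N (compression)
  F[0-2] = -160.7585 N (compression)
  F[1-2] = +244.0400 N (tension)
  Rx@0 = +347.9100 N
  Ry@0 = +270.5089 N
  Ry@2 = -183.6089 N

-328.939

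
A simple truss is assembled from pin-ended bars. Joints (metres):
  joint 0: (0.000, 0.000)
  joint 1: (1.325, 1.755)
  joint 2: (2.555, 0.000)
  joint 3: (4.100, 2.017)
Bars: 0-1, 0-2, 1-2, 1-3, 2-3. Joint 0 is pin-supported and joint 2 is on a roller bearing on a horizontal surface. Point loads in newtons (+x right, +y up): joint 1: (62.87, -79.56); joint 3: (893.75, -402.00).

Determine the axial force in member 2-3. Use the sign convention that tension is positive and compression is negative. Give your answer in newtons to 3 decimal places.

-660.440

N=4 nodes, M=5 members, R=3 reactions → 2N=8, M+R=8
member 0 (0-1): L=2.1990, (cx,cy)=(0.6025,0.7981)
member 1 (0-2): L=2.5550, (cx,cy)=(1.0000,0.0000)
member 2 (1-2): L=2.1431, (cx,cy)=(0.5739,-0.8189)
member 3 (1-3): L=2.7873, (cx,cy)=(0.9956,0.0940)
member 4 (2-3): L=2.5407, (cx,cy)=(0.6081,0.7939)
solve A·x = −loads:
  F[0-1] = +1194.7674 N (tension)
  F[0-2] = +236.7206 N (tension)
  F[1-2] = -1112.2033 N (compression)
  F[1-3] = +1301.1191 N (tension)
  F[2-3] = -660.4395 N (compression)
  Rx@0 = -956.6200 N
  Ry@0 = -953.5271 N
  Ry@2 = +1435.0871 N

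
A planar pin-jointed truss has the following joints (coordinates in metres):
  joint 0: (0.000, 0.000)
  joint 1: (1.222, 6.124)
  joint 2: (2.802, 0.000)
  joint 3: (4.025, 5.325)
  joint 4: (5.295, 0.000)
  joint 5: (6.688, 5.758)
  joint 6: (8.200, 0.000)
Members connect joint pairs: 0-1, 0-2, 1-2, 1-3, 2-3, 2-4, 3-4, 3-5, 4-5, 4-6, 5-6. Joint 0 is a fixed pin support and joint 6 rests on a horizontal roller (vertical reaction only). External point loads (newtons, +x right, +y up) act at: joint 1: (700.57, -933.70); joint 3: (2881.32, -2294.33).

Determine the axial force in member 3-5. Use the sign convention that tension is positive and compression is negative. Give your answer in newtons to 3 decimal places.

-1947.184

N=7 nodes, M=11 members, R=3 reactions → 2N=14, M+R=14
member 0 (0-1): L=6.2447, (cx,cy)=(0.1957,0.9807)
member 1 (0-2): L=2.8020, (cx,cy)=(1.0000,0.0000)
member 2 (1-2): L=6.3245, (cx,cy)=(0.2498,-0.9683)
member 3 (1-3): L=2.9147, (cx,cy)=(0.9617,-0.2741)
member 4 (2-3): L=5.4636, (cx,cy)=(0.2238,0.9746)
member 5 (2-4): L=2.4930, (cx,cy)=(1.0000,0.0000)
member 6 (3-4): L=5.4744, (cx,cy)=(0.2320,-0.9727)
member 7 (3-5): L=2.6980, (cx,cy)=(0.9870,0.1605)
member 8 (4-5): L=5.9241, (cx,cy)=(0.2351,0.9720)
member 9 (4-6): L=2.9050, (cx,cy)=(1.0000,0.0000)
member 10 (5-6): L=5.9532, (cx,cy)=(0.2540,-0.9672)
solve A·x = −loads:
  F[0-1] = +440.1104 N (tension)
  F[0-2] = +3495.7670 N (tension)
  F[1-2] = -1326.6955 N (compression)
  F[1-3] = -294.2845 N (compression)
  F[2-3] = +1318.0748 N (tension)
  F[2-4] = +2869.2886 N (tension)
  F[3-4] = -4083.5443 N (compression)
  F[3-5] = -1947.1840 N (compression)
  F[4-5] = +4086.7234 N (tension)
  F[4-6] = +960.9870 N (tension)
  F[5-6] = -3783.7018 N (compression)
  Rx@0 = -3581.8900 N
  Ry@0 = -431.6016 N
  Ry@6 = +3659.6316 N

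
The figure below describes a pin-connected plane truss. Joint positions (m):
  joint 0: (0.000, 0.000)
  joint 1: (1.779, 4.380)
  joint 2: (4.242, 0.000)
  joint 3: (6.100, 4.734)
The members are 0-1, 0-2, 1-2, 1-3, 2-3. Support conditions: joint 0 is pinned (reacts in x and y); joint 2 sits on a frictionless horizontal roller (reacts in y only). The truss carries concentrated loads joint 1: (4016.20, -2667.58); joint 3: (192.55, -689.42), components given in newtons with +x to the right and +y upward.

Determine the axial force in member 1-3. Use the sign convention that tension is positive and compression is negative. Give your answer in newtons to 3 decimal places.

480.123

N=4 nodes, M=5 members, R=3 reactions → 2N=8, M+R=8
member 0 (0-1): L=4.7275, (cx,cy)=(0.3763,0.9265)
member 1 (0-2): L=4.2420, (cx,cy)=(1.0000,0.0000)
member 2 (1-2): L=5.0250, (cx,cy)=(0.4901,-0.8716)
member 3 (1-3): L=4.3355, (cx,cy)=(0.9967,0.0817)
member 4 (2-3): L=5.0856, (cx,cy)=(0.3653,0.9309)
solve A·x = −loads:
  F[0-1] = +3361.9712 N (tension)
  F[0-2] = +2943.6101 N (tension)
  F[1-2] = -6588.9914 N (compression)
  F[1-3] = +480.1231 N (tension)
  F[2-3] = -782.7325 N (compression)
  Rx@0 = -4208.7500 N
  Ry@0 = -3114.8469 N
  Ry@2 = +6471.8469 N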